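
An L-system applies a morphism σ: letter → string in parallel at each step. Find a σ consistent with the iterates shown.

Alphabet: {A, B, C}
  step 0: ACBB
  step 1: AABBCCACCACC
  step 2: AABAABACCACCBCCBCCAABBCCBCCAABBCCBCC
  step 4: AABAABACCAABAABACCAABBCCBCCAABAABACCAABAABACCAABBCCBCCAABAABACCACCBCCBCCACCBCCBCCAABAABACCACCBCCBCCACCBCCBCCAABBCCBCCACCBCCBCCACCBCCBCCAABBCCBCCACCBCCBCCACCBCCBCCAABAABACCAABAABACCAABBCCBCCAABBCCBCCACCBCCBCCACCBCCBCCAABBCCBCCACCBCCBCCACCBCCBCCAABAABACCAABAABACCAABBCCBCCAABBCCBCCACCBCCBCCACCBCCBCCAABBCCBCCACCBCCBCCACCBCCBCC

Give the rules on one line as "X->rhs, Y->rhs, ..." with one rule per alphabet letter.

A->AAB, B->ACC, C->BCC

  step 1 ⇒ step 2: AABBCCACCACC ⇒ AAB·AAB·ACC·ACC·BCC·BCC·AAB·BCC·BCC·AAB·BCC·BCC
    A ↦ AAB
    B ↦ ACC
    C ↦ BCC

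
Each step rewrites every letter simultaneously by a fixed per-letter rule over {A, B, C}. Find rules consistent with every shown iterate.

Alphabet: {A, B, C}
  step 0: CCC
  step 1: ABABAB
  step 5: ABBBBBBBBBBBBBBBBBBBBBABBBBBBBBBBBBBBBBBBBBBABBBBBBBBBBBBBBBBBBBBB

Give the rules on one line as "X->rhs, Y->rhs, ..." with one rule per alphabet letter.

A->C, B->BB, C->AB

  step 0 ⇒ step 1: CCC ⇒ AB·AB·AB
    C ↦ AB
    A ↦ C  (constrained at step 1)
    B ↦ BB  (constrained at step 1)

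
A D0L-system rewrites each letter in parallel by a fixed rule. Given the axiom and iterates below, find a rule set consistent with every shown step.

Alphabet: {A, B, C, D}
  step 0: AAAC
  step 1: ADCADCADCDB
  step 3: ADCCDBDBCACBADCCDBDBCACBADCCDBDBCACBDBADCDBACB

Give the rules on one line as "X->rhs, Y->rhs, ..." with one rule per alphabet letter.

  step 0 ⇒ step 1: AAAC ⇒ ADC·ADC·ADC·DB
    A ↦ ADC
    C ↦ DB
    B ↦ ACB  (constrained at step 1)
    D ↦ C  (constrained at step 1)

A->ADC, B->ACB, C->DB, D->C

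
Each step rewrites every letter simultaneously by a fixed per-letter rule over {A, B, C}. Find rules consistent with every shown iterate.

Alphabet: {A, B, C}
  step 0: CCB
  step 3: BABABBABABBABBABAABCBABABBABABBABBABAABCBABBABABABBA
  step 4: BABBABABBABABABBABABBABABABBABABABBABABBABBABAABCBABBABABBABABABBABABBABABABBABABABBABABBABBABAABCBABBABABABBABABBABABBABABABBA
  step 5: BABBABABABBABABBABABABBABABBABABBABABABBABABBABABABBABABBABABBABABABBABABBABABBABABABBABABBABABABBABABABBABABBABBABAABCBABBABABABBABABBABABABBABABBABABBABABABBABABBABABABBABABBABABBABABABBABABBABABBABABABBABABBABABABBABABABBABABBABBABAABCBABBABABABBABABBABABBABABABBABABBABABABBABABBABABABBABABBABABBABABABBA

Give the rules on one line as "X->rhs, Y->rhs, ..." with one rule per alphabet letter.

A->BBA, B->BA, C->ABC

  step 4 ⇒ step 5: BABBABABBABABABBABABBABABABBABABABBABABBABBABAABCBABBABABBABABABBABABBABABABBABABABBABABBABBABAABCBABBABABABBABABBABABBABABABBA ⇒ BA·BBA·BA·BA·BBA·BA·BBA·BA·BA·BBA·BA·BBA·BA·BBA·BA·BA·BBA·BA·BBA·BA·BA·BBA·BA·BBA·BA·BBA·BA·BA·BBA·BA·BBA·BA·BBA·BA·BA·BBA·BA·BBA·BA·BA·BBA·BA·BA·BBA·BA·BBA·BBA·BA·ABC·BA·BBA·BA·BA·BBA·BA·BBA·BA·BA·BBA·BA·BBA·BA·BBA·BA·BA·BBA·BA·BBA·BA·BA·BBA·BA·BBA·BA·BBA·BA·BA·BBA·BA·BBA·BA·BBA·BA·BA·BBA·BA·BBA·BA·BA·BBA·BA·BA·BBA·BA·BBA·BBA·BA·ABC·BA·BBA·BA·BA·BBA·BA·BBA·BA·BBA·BA·BA·BBA·BA·BBA·BA·BA·BBA·BA·BBA·BA·BA·BBA·BA·BBA·BA·BBA·BA·BA·BBA
    A ↦ BBA
    B ↦ BA
    C ↦ ABC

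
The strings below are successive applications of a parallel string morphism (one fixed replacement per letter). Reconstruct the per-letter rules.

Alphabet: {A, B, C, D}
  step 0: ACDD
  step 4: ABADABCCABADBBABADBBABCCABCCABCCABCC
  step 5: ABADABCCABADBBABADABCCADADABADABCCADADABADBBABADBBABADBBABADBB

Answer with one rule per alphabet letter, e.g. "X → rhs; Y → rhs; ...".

A->AB, B->AD, C->B, D->CC

  step 4 ⇒ step 5: ABADABCCABADBBABADBBABCCABCCABCCABCC ⇒ AB·AD·AB·CC·AB·AD·B·B·AB·AD·AB·CC·AD·AD·AB·AD·AB·CC·AD·AD·AB·AD·B·B·AB·AD·B·B·AB·AD·B·B·AB·AD·B·B
    A ↦ AB
    B ↦ AD
    C ↦ B
    D ↦ CC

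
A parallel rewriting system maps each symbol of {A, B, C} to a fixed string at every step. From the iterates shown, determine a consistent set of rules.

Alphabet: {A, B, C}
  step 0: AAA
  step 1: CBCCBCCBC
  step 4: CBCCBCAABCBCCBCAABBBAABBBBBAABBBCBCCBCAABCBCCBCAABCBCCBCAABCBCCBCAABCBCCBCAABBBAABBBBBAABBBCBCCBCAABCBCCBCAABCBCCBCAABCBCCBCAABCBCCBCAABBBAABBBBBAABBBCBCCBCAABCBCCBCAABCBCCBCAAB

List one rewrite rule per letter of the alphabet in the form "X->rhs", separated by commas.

A->CBC, B->AAB, C->BB

  step 0 ⇒ step 1: AAA ⇒ CBC·CBC·CBC
    A ↦ CBC
    B ↦ AAB  (constrained at step 1)
    C ↦ BB  (constrained at step 1)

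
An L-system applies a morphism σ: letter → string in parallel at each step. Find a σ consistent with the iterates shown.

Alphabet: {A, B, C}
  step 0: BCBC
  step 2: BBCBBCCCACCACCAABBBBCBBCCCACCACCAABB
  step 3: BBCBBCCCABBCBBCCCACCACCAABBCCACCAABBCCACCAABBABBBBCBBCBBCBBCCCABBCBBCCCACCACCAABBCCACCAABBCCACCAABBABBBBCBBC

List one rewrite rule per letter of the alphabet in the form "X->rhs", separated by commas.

A->ABB, B->BBC, C->CCA

  step 2 ⇒ step 3: BBCBBCCCACCACCAABBBBCBBCCCACCACCAABB ⇒ BBC·BBC·CCA·BBC·BBC·CCA·CCA·CCA·ABB·CCA·CCA·ABB·CCA·CCA·ABB·ABB·BBC·BBC·BBC·BBC·CCA·BBC·BBC·CCA·CCA·CCA·ABB·CCA·CCA·ABB·CCA·CCA·ABB·ABB·BBC·BBC
    A ↦ ABB
    B ↦ BBC
    C ↦ CCA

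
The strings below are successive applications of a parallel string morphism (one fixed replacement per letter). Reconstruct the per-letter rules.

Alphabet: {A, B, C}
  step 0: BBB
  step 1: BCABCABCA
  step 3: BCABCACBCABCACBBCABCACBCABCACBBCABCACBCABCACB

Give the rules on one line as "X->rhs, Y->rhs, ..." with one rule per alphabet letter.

A->CAC, B->BCA, C->B

  step 0 ⇒ step 1: BBB ⇒ BCA·BCA·BCA
    B ↦ BCA
    A ↦ CAC  (constrained at step 1)
    C ↦ B  (constrained at step 1)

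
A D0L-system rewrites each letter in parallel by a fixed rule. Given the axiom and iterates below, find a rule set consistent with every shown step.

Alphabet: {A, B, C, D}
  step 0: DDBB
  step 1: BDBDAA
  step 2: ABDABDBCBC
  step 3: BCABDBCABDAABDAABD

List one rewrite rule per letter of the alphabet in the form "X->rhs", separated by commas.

A->BC, B->A, C->ABD, D->BD

  step 2 ⇒ step 3: ABDABDBCBC ⇒ BC·A·BD·BC·A·BD·A·ABD·A·ABD
    A ↦ BC
    B ↦ A
    C ↦ ABD
    D ↦ BD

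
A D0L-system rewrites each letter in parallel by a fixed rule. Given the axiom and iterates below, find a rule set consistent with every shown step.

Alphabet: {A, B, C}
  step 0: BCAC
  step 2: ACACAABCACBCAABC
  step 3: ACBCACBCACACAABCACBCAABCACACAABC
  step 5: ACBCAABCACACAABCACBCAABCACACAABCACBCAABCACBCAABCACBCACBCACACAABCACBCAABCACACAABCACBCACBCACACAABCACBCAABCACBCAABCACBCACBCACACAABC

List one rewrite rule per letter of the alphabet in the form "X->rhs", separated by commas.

  step 2 ⇒ step 3: ACACAABCACBCAABC ⇒ AC·BC·AC·BC·AC·AC·AA·BC·AC·BC·AA·BC·AC·AC·AA·BC
    A ↦ AC
    B ↦ AA
    C ↦ BC

A->AC, B->AA, C->BC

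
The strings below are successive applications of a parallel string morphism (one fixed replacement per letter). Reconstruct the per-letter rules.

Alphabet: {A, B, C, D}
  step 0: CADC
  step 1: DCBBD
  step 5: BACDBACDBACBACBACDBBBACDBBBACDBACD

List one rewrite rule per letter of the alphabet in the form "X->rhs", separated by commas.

  step 0 ⇒ step 1: CADC ⇒ D·C·BB·D
    A ↦ C
    C ↦ D
    D ↦ BB
    B ↦ BA  (constrained at step 1)

A->C, B->BA, C->D, D->BB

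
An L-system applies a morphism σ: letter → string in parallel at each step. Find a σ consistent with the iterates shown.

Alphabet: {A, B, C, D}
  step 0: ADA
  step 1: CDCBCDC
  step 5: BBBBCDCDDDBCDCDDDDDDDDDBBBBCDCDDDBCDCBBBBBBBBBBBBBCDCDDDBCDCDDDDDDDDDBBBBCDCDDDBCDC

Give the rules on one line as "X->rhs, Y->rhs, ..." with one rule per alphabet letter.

  step 0 ⇒ step 1: ADA ⇒ CDC·B·CDC
    A ↦ CDC
    D ↦ B
    B ↦ DDD  (constrained at step 1)
    C ↦ DA  (constrained at step 1)

A->CDC, B->DDD, C->DA, D->B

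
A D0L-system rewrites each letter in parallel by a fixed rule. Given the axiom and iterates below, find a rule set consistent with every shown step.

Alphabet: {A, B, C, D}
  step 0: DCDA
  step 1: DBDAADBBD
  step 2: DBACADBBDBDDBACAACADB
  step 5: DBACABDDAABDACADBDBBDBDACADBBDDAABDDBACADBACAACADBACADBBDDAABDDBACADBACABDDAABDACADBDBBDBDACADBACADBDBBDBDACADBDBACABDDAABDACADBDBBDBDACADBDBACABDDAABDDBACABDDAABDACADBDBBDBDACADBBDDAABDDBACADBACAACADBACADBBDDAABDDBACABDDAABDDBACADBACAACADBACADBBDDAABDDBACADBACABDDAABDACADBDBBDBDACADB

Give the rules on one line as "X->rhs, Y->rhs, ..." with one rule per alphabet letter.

  step 1 ⇒ step 2: DBDAADBBD ⇒ DB·ACA·DB·BD·BD·DB·ACA·ACA·DB
    A ↦ BD
    B ↦ ACA
    D ↦ DB
  step 0 ⇒ step 1: DCDA ⇒ DB·DAA·DB·BD
    C ↦ DAA

A->BD, B->ACA, C->DAA, D->DB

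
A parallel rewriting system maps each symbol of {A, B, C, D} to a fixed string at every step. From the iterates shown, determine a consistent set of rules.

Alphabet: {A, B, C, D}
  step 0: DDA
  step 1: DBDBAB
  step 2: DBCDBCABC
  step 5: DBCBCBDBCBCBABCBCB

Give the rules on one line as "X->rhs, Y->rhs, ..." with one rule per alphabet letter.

A->AB, B->C, C->B, D->DB

  step 1 ⇒ step 2: DBDBAB ⇒ DB·C·DB·C·AB·C
    A ↦ AB
    B ↦ C
    D ↦ DB
    C ↦ B  (constrained at step 2)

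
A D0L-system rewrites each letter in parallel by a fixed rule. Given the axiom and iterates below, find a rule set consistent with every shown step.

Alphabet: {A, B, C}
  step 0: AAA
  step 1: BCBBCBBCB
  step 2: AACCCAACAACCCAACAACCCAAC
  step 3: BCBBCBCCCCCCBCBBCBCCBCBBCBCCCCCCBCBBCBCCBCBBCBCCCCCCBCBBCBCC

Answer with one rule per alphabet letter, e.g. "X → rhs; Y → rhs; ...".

A->BCB, B->AAC, C->CC

  step 2 ⇒ step 3: AACCCAACAACCCAACAACCCAAC ⇒ BCB·BCB·CC·CC·CC·BCB·BCB·CC·BCB·BCB·CC·CC·CC·BCB·BCB·CC·BCB·BCB·CC·CC·CC·BCB·BCB·CC
    A ↦ BCB
    C ↦ CC
  step 1 ⇒ step 2: BCBBCBBCB ⇒ AAC·CC·AAC·AAC·CC·AAC·AAC·CC·AAC
    B ↦ AAC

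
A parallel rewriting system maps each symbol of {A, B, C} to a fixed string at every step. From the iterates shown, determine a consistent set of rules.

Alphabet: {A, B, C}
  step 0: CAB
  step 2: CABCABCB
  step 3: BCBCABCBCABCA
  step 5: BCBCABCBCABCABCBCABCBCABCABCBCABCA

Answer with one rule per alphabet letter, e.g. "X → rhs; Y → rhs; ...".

  step 2 ⇒ step 3: CABCABCB ⇒ B·CB·CA·B·CB·CA·B·CA
    A ↦ CB
    B ↦ CA
    C ↦ B

A->CB, B->CA, C->B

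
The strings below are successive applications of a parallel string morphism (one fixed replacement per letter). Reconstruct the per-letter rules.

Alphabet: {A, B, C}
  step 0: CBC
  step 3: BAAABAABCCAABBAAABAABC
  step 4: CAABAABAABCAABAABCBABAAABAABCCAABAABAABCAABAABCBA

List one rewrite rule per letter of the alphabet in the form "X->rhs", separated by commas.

A->AAB, B->C, C->BA

  step 3 ⇒ step 4: BAAABAABCCAABBAAABAABC ⇒ C·AAB·AAB·AAB·C·AAB·AAB·C·BA·BA·AAB·AAB·C·C·AAB·AAB·AAB·C·AAB·AAB·C·BA
    A ↦ AAB
    B ↦ C
    C ↦ BA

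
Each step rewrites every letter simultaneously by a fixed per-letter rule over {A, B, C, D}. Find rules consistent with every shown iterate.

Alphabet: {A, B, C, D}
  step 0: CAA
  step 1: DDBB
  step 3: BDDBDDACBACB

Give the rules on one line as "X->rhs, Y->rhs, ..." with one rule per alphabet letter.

  step 0 ⇒ step 1: CAA ⇒ DD·B·B
    A ↦ B
    C ↦ DD
    B ↦ DA  (constrained at step 1)
    D ↦ AC  (constrained at step 1)

A->B, B->DA, C->DD, D->AC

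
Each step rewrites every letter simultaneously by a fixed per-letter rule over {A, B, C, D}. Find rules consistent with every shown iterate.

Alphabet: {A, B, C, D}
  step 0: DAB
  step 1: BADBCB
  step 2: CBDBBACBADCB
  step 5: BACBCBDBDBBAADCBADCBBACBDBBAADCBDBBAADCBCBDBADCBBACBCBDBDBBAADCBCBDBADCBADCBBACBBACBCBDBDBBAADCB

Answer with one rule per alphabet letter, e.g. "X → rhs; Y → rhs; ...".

  step 1 ⇒ step 2: BADBCB ⇒ CB·DB·BA·CB·AD·CB
    A ↦ DB
    B ↦ CB
    C ↦ AD
    D ↦ BA

A->DB, B->CB, C->AD, D->BA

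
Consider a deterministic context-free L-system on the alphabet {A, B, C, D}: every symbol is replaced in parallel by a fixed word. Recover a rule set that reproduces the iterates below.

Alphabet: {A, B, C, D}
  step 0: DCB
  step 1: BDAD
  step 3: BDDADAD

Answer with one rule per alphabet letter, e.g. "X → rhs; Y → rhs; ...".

A->CC, B->D, C->DA, D->B

  step 0 ⇒ step 1: DCB ⇒ B·DA·D
    B ↦ D
    C ↦ DA
    D ↦ B
    A ↦ CC  (constrained at step 1)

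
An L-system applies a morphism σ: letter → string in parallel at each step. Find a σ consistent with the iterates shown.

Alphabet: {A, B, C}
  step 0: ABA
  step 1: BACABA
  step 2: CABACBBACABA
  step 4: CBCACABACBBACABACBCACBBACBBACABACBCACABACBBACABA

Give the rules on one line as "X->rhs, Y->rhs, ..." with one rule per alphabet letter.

  step 1 ⇒ step 2: BACABA ⇒ CA·BA·CB·BA·CA·BA
    A ↦ BA
    B ↦ CA
    C ↦ CB

A->BA, B->CA, C->CB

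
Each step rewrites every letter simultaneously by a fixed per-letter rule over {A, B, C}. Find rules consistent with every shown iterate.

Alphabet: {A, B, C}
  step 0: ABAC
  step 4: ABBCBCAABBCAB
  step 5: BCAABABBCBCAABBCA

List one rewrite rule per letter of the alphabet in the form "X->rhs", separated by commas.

A->BC, B->A, C->B

  step 4 ⇒ step 5: ABBCBCAABBCAB ⇒ BC·A·A·B·A·B·BC·BC·A·A·B·BC·A
    A ↦ BC
    B ↦ A
    C ↦ B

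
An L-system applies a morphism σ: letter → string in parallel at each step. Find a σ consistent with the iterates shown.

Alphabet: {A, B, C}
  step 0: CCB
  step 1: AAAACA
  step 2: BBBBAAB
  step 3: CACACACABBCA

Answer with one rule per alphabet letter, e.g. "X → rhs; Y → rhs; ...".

A->B, B->CA, C->AA

  step 2 ⇒ step 3: BBBBAAB ⇒ CA·CA·CA·CA·B·B·CA
    A ↦ B
    B ↦ CA
  step 0 ⇒ step 1: CCB ⇒ AA·AA·CA
    C ↦ AA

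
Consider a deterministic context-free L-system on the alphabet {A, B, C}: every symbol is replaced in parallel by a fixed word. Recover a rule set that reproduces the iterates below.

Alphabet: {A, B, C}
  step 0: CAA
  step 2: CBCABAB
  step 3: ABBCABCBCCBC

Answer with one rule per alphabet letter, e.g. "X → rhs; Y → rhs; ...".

A->C, B->BC, C->AB

  step 2 ⇒ step 3: CBCABAB ⇒ AB·BC·AB·C·BC·C·BC
    A ↦ C
    B ↦ BC
    C ↦ AB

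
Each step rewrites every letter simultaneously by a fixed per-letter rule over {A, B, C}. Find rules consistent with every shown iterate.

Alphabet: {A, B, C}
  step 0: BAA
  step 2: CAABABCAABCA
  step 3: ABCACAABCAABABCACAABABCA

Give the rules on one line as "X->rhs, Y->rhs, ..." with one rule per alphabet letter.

  step 2 ⇒ step 3: CAABABCAABCA ⇒ AB·CA·CA·AB·CA·AB·AB·CA·CA·AB·AB·CA
    A ↦ CA
    B ↦ AB
    C ↦ AB

A->CA, B->AB, C->AB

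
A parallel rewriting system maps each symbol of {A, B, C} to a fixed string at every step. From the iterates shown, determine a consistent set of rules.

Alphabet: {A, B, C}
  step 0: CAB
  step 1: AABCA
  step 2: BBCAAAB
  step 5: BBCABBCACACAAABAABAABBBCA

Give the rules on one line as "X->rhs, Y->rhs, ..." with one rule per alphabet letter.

  step 1 ⇒ step 2: AABCA ⇒ B·B·CA·AA·B
    A ↦ B
    B ↦ CA
    C ↦ AA

A->B, B->CA, C->AA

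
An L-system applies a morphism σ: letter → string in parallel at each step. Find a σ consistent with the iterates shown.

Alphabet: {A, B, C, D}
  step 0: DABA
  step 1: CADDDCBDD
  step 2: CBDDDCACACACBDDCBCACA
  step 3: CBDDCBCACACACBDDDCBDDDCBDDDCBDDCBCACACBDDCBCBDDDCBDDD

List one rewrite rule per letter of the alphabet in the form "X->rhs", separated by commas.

  step 2 ⇒ step 3: CBDDDCACACACBDDCBCACA ⇒ CBD·DCB·CA·CA·CA·CBD·DD·CBD·DD·CBD·DD·CBD·DCB·CA·CA·CBD·DCB·CBD·DD·CBD·DD
    A ↦ DD
    B ↦ DCB
    C ↦ CBD
    D ↦ CA

A->DD, B->DCB, C->CBD, D->CA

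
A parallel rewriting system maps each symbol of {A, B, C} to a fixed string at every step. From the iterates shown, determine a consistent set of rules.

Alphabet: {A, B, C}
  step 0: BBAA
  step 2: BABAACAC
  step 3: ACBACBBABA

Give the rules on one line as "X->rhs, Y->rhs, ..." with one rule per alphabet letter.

  step 2 ⇒ step 3: BABAACAC ⇒ AC·B·AC·B·B·A·B·A
    A ↦ B
    B ↦ AC
    C ↦ A

A->B, B->AC, C->A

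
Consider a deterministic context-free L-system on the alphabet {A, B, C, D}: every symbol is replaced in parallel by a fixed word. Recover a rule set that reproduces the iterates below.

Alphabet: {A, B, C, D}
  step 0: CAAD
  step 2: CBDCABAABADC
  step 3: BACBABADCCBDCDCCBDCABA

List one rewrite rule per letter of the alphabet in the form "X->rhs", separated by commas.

A->DC, B->CB, C->BA, D->A

  step 2 ⇒ step 3: CBDCABAABADC ⇒ BA·CB·A·BA·DC·CB·DC·DC·CB·DC·A·BA
    A ↦ DC
    B ↦ CB
    C ↦ BA
    D ↦ A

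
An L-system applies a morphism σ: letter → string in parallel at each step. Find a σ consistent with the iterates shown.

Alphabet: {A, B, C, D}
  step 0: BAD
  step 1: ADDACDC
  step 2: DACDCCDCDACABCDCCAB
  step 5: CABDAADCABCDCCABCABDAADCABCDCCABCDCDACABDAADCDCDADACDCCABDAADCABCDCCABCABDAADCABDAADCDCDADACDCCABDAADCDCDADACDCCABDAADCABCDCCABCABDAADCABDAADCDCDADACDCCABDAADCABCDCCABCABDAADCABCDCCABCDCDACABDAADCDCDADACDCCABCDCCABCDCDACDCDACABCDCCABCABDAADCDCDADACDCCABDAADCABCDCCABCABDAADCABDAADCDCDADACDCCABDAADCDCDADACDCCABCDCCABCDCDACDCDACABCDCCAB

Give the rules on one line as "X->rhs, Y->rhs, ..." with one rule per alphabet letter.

  step 1 ⇒ step 2: ADDACDC ⇒ DA·CDC·CDC·DA·CAB·CDC·CAB
    A ↦ DA
    C ↦ CAB
    D ↦ CDC
  step 0 ⇒ step 1: BAD ⇒ AD·DA·CDC
    B ↦ AD

A->DA, B->AD, C->CAB, D->CDC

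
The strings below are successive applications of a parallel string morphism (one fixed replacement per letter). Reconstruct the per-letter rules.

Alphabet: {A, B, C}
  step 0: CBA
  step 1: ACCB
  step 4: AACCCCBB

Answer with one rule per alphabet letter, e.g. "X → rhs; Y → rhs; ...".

A->B, B->CC, C->A

  step 0 ⇒ step 1: CBA ⇒ A·CC·B
    A ↦ B
    B ↦ CC
    C ↦ A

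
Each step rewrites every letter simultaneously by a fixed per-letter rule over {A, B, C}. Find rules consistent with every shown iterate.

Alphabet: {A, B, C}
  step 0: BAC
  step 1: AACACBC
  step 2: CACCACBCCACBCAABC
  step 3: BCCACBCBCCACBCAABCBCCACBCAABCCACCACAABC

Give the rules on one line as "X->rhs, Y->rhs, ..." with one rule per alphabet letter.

  step 2 ⇒ step 3: CACCACBCCACBCAABC ⇒ BC·CAC·BC·BC·CAC·BC·AA·BC·BC·CAC·BC·AA·BC·CAC·CAC·AA·BC
    A ↦ CAC
    B ↦ AA
    C ↦ BC

A->CAC, B->AA, C->BC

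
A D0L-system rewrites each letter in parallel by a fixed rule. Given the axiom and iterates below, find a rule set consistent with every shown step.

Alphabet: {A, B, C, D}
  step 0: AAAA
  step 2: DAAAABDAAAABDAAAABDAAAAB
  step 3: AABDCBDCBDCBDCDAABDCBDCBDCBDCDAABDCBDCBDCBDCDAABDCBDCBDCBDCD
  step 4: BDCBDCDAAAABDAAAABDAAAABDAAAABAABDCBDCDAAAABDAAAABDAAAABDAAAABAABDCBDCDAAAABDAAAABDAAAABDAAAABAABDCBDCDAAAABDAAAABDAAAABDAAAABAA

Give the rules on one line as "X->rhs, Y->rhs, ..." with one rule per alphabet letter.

A->BDC, B->D, C->AAB, D->AA

  step 3 ⇒ step 4: AABDCBDCBDCBDCDAABDCBDCBDCBDCDAABDCBDCBDCBDCDAABDCBDCBDCBDCD ⇒ BDC·BDC·D·AA·AAB·D·AA·AAB·D·AA·AAB·D·AA·AAB·AA·BDC·BDC·D·AA·AAB·D·AA·AAB·D·AA·AAB·D·AA·AAB·AA·BDC·BDC·D·AA·AAB·D·AA·AAB·D·AA·AAB·D·AA·AAB·AA·BDC·BDC·D·AA·AAB·D·AA·AAB·D·AA·AAB·D·AA·AAB·AA
    A ↦ BDC
    B ↦ D
    C ↦ AAB
    D ↦ AA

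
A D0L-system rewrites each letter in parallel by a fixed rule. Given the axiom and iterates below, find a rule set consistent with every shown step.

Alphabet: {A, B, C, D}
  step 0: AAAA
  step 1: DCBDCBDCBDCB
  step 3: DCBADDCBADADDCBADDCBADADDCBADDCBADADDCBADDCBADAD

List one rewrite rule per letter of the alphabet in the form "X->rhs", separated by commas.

  step 0 ⇒ step 1: AAAA ⇒ DCB·DCB·DCB·DCB
    A ↦ DCB
    B ↦ D  (constrained at step 1)
    C ↦ AD  (constrained at step 1)
    D ↦ AD  (constrained at step 1)

A->DCB, B->D, C->AD, D->AD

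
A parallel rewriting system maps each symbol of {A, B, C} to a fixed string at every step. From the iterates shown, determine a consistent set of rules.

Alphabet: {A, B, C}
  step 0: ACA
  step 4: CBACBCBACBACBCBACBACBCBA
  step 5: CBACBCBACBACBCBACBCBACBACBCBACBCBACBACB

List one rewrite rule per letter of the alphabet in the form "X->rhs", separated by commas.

A->CB, B->A, C->CB

  step 4 ⇒ step 5: CBACBCBACBACBCBACBACBCBA ⇒ CB·A·CB·CB·A·CB·A·CB·CB·A·CB·CB·A·CB·A·CB·CB·A·CB·CB·A·CB·A·CB
    A ↦ CB
    B ↦ A
    C ↦ CB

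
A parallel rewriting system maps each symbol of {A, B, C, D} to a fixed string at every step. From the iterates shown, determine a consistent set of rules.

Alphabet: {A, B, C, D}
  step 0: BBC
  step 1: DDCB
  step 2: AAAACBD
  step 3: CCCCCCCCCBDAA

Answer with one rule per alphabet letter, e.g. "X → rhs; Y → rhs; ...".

A->CC, B->D, C->CB, D->AA

  step 2 ⇒ step 3: AAAACBD ⇒ CC·CC·CC·CC·CB·D·AA
    A ↦ CC
    B ↦ D
    C ↦ CB
    D ↦ AA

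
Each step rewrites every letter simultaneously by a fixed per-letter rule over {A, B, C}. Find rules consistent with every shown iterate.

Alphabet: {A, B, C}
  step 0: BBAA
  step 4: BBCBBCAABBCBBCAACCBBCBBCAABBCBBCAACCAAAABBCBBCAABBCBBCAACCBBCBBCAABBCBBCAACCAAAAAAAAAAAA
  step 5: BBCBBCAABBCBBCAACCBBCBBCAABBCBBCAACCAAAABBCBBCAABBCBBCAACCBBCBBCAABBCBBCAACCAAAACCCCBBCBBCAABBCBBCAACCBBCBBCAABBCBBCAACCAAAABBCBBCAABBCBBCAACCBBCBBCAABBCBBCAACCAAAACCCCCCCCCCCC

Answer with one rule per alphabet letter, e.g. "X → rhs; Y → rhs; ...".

  step 4 ⇒ step 5: BBCBBCAABBCBBCAACCBBCBBCAABBCBBCAACCAAAABBCBBCAABBCBBCAACCBBCBBCAABBCBBCAACCAAAAAAAAAAAA ⇒ BBC·BBC·AA·BBC·BBC·AA·C·C·BBC·BBC·AA·BBC·BBC·AA·C·C·AA·AA·BBC·BBC·AA·BBC·BBC·AA·C·C·BBC·BBC·AA·BBC·BBC·AA·C·C·AA·AA·C·C·C·C·BBC·BBC·AA·BBC·BBC·AA·C·C·BBC·BBC·AA·BBC·BBC·AA·C·C·AA·AA·BBC·BBC·AA·BBC·BBC·AA·C·C·BBC·BBC·AA·BBC·BBC·AA·C·C·AA·AA·C·C·C·C·C·C·C·C·C·C·C·C
    A ↦ C
    B ↦ BBC
    C ↦ AA

A->C, B->BBC, C->AA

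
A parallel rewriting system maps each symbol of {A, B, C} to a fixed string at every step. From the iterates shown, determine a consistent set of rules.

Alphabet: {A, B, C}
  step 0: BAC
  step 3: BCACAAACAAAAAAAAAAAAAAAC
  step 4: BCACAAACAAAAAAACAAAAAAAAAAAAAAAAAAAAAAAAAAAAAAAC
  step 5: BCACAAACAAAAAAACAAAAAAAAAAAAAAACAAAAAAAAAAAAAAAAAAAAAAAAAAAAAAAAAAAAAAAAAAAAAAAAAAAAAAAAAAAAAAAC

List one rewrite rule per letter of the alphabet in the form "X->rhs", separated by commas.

A->AA, B->BC, C->AC

  step 4 ⇒ step 5: BCACAAACAAAAAAACAAAAAAAAAAAAAAAAAAAAAAAAAAAAAAAC ⇒ BC·AC·AA·AC·AA·AA·AA·AC·AA·AA·AA·AA·AA·AA·AA·AC·AA·AA·AA·AA·AA·AA·AA·AA·AA·AA·AA·AA·AA·AA·AA·AA·AA·AA·AA·AA·AA·AA·AA·AA·AA·AA·AA·AA·AA·AA·AA·AC
    A ↦ AA
    B ↦ BC
    C ↦ AC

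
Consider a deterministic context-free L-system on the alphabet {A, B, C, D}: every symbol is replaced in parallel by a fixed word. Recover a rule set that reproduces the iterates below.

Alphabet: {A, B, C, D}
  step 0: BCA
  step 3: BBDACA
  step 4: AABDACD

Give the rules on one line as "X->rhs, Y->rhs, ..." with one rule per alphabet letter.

  step 3 ⇒ step 4: BBDACA ⇒ A·A·B·D·AC·D
    A ↦ D
    B ↦ A
    C ↦ AC
    D ↦ B

A->D, B->A, C->AC, D->B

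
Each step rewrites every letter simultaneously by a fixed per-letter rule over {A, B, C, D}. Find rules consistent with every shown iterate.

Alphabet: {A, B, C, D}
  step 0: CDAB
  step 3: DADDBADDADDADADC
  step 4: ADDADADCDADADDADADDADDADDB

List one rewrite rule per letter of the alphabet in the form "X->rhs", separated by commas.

A->D, B->C, C->DB, D->AD

  step 3 ⇒ step 4: DADDBADDADDADADC ⇒ AD·D·AD·AD·C·D·AD·AD·D·AD·AD·D·AD·D·AD·DB
    A ↦ D
    B ↦ C
    C ↦ DB
    D ↦ AD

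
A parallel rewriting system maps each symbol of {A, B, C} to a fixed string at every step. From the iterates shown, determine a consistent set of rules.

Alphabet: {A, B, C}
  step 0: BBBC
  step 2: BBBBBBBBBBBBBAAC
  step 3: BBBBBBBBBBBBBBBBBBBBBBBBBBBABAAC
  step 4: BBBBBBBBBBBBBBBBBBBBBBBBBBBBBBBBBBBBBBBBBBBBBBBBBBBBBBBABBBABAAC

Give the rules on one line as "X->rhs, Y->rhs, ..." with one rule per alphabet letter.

A->BA, B->BB, C->AC

  step 3 ⇒ step 4: BBBBBBBBBBBBBBBBBBBBBBBBBBBABAAC ⇒ BB·BB·BB·BB·BB·BB·BB·BB·BB·BB·BB·BB·BB·BB·BB·BB·BB·BB·BB·BB·BB·BB·BB·BB·BB·BB·BB·BA·BB·BA·BA·AC
    A ↦ BA
    B ↦ BB
    C ↦ AC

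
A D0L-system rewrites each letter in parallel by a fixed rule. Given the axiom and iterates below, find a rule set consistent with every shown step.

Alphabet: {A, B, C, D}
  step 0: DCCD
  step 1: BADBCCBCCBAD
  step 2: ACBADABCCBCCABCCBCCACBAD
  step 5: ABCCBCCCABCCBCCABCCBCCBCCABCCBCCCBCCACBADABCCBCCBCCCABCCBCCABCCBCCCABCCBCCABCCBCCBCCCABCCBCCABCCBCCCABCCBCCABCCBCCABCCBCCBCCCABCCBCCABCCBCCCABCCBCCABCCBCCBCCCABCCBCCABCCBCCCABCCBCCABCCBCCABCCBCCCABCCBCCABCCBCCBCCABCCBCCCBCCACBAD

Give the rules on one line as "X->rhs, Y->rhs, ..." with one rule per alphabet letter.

A->C, B->A, C->BCC, D->BAD

  step 1 ⇒ step 2: BADBCCBCCBAD ⇒ A·C·BAD·A·BCC·BCC·A·BCC·BCC·A·C·BAD
    A ↦ C
    B ↦ A
    C ↦ BCC
    D ↦ BAD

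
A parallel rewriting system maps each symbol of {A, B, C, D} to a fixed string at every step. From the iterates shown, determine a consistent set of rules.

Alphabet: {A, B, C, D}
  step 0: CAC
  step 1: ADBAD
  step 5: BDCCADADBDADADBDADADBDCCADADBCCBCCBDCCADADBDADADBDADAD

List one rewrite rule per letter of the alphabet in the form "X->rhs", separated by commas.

A->B, B->BD, C->AD, D->CC

  step 0 ⇒ step 1: CAC ⇒ AD·B·AD
    A ↦ B
    C ↦ AD
    B ↦ BD  (constrained at step 1)
    D ↦ CC  (constrained at step 1)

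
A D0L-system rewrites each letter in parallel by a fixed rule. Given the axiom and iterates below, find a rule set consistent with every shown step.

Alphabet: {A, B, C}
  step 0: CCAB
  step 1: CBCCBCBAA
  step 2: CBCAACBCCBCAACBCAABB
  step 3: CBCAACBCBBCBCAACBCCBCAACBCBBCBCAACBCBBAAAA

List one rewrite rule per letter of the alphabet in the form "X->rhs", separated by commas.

  step 2 ⇒ step 3: CBCAACBCCBCAACBCAABB ⇒ CBC·AA·CBC·B·B·CBC·AA·CBC·CBC·AA·CBC·B·B·CBC·AA·CBC·B·B·AA·AA
    A ↦ B
    B ↦ AA
    C ↦ CBC

A->B, B->AA, C->CBC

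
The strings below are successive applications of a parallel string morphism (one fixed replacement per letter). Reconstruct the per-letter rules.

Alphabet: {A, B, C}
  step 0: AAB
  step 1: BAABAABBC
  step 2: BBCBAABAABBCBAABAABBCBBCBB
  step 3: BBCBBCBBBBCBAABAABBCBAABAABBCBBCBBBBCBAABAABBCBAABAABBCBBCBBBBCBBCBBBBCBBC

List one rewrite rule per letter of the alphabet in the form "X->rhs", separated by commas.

A->BAA, B->BBC, C->BB

  step 2 ⇒ step 3: BBCBAABAABBCBAABAABBCBBCBB ⇒ BBC·BBC·BB·BBC·BAA·BAA·BBC·BAA·BAA·BBC·BBC·BB·BBC·BAA·BAA·BBC·BAA·BAA·BBC·BBC·BB·BBC·BBC·BB·BBC·BBC
    A ↦ BAA
    B ↦ BBC
    C ↦ BB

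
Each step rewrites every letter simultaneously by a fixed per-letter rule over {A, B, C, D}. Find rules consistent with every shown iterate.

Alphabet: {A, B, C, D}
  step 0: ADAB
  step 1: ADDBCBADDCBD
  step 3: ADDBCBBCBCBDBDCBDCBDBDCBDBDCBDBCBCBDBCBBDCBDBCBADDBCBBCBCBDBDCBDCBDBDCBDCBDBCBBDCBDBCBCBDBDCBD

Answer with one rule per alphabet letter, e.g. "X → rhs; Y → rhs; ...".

A->ADD, B->CBD, C->BD, D->BCB

  step 0 ⇒ step 1: ADAB ⇒ ADD·BCB·ADD·CBD
    A ↦ ADD
    B ↦ CBD
    D ↦ BCB
    C ↦ BD  (constrained at step 1)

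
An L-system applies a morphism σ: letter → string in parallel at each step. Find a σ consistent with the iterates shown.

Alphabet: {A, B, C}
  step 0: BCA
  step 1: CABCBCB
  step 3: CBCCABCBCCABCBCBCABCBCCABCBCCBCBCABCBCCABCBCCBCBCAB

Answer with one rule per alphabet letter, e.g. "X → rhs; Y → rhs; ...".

  step 0 ⇒ step 1: BCA ⇒ CAB·CBC·B
    A ↦ B
    B ↦ CAB
    C ↦ CBC

A->B, B->CAB, C->CBC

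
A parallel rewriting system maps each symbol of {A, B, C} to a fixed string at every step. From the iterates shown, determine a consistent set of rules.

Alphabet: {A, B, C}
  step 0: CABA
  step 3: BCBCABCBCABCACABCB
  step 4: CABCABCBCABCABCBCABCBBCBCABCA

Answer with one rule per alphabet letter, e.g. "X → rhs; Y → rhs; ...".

  step 3 ⇒ step 4: BCBCABCBCABCACABCB ⇒ CA·B·CA·B·CB·CA·B·CA·B·CB·CA·B·CB·B·CB·CA·B·CA
    A ↦ CB
    B ↦ CA
    C ↦ B

A->CB, B->CA, C->B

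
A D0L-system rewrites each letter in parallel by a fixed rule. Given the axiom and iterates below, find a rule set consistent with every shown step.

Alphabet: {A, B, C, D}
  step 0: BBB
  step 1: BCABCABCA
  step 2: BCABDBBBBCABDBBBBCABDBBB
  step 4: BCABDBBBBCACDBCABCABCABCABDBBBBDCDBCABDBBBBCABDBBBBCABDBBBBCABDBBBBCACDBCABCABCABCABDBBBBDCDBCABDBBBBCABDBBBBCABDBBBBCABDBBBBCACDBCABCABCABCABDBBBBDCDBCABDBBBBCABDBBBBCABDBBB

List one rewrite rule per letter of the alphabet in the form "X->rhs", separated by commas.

A->BBB, B->BCA, C->BD, D->CD

  step 1 ⇒ step 2: BCABCABCA ⇒ BCA·BD·BBB·BCA·BD·BBB·BCA·BD·BBB
    A ↦ BBB
    B ↦ BCA
    C ↦ BD
    D ↦ CD  (constrained at step 2)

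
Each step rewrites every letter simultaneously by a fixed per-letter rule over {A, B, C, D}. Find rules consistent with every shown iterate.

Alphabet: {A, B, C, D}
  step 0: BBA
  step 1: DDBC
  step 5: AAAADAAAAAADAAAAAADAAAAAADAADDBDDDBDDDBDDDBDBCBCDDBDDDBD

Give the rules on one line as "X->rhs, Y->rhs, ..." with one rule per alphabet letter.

  step 0 ⇒ step 1: BBA ⇒ D·D·BC
    A ↦ BC
    B ↦ D
    C ↦ DBD  (constrained at step 1)
    D ↦ AA  (constrained at step 1)

A->BC, B->D, C->DBD, D->AA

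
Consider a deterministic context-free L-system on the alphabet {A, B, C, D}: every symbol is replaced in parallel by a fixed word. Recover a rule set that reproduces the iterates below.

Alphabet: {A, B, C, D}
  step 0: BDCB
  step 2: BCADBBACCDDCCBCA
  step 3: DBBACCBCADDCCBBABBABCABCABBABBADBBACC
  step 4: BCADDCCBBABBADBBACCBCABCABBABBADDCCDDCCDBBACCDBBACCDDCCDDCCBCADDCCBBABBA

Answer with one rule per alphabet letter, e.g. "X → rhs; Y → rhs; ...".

  step 3 ⇒ step 4: DBBACCBCADDCCBBABBABCABCABBABBADBBACC ⇒ BCA·D·D·CC·BBA·BBA·D·BBA·CC·BCA·BCA·BBA·BBA·D·D·CC·D·D·CC·D·BBA·CC·D·BBA·CC·D·D·CC·D·D·CC·BCA·D·D·CC·BBA·BBA
    A ↦ CC
    B ↦ D
    C ↦ BBA
    D ↦ BCA

A->CC, B->D, C->BBA, D->BCA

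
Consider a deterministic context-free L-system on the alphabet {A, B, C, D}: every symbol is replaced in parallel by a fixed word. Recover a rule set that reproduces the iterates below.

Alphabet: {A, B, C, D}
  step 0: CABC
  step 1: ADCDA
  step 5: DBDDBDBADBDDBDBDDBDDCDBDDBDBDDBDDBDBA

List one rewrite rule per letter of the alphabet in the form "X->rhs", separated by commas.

A->DC, B->D, C->A, D->DB

  step 0 ⇒ step 1: CABC ⇒ A·DC·D·A
    A ↦ DC
    B ↦ D
    C ↦ A
    D ↦ DB  (constrained at step 1)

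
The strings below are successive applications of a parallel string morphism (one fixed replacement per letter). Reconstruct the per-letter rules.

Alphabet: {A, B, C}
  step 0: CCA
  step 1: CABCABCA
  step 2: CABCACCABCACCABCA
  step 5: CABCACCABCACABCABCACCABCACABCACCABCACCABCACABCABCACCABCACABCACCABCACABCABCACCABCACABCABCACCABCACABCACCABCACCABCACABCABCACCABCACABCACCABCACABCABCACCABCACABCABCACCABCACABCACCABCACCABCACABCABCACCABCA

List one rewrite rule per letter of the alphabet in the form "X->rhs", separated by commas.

A->CA, B->C, C->CAB

  step 1 ⇒ step 2: CABCABCA ⇒ CAB·CA·C·CAB·CA·C·CAB·CA
    A ↦ CA
    B ↦ C
    C ↦ CAB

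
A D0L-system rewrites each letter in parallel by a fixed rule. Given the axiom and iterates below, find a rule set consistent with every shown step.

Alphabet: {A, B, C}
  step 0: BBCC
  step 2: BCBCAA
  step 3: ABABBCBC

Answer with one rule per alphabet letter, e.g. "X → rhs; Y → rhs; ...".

A->BC, B->A, C->B

  step 2 ⇒ step 3: BCBCAA ⇒ A·B·A·B·BC·BC
    A ↦ BC
    B ↦ A
    C ↦ B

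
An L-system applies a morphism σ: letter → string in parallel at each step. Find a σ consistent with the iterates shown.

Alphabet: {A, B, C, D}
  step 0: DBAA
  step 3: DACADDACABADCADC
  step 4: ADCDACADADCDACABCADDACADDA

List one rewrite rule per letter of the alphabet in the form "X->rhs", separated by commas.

  step 3 ⇒ step 4: DACADDACABADCADC ⇒ AD·C·DA·C·AD·AD·C·DA·C·AB·C·AD·DA·C·AD·DA
    A ↦ C
    B ↦ AB
    C ↦ DA
    D ↦ AD

A->C, B->AB, C->DA, D->AD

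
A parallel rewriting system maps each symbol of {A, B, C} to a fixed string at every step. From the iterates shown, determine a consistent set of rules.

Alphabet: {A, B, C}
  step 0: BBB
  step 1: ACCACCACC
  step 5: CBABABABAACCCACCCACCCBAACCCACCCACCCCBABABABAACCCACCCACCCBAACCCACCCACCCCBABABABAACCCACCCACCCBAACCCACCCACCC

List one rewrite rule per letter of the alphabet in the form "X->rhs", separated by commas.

  step 0 ⇒ step 1: BBB ⇒ ACC·ACC·ACC
    B ↦ ACC
    A ↦ C  (constrained at step 1)
    C ↦ BA  (constrained at step 1)

A->C, B->ACC, C->BA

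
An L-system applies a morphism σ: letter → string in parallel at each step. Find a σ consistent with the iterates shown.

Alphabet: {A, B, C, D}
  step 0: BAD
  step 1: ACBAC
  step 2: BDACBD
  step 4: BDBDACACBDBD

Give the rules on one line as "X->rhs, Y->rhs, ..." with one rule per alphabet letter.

  step 1 ⇒ step 2: ACBAC ⇒ B·D·AC·B·D
    A ↦ B
    B ↦ AC
    C ↦ D
  step 0 ⇒ step 1: BAD ⇒ AC·B·AC
    D ↦ AC

A->B, B->AC, C->D, D->AC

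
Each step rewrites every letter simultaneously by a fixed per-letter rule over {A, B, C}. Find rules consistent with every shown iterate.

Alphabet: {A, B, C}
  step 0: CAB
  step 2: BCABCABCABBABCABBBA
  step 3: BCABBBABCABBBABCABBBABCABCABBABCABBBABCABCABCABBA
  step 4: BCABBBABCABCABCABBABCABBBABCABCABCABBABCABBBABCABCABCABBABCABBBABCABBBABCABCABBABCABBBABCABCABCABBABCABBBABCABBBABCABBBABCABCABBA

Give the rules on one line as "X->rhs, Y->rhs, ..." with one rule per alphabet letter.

  step 3 ⇒ step 4: BCABBBABCABBBABCABBBABCABCABBABCABBBABCABCABCABBA ⇒ BCA·B·BBA·BCA·BCA·BCA·BBA·BCA·B·BBA·BCA·BCA·BCA·BBA·BCA·B·BBA·BCA·BCA·BCA·BBA·BCA·B·BBA·BCA·B·BBA·BCA·BCA·BBA·BCA·B·BBA·BCA·BCA·BCA·BBA·BCA·B·BBA·BCA·B·BBA·BCA·B·BBA·BCA·BCA·BBA
    A ↦ BBA
    B ↦ BCA
    C ↦ B

A->BBA, B->BCA, C->B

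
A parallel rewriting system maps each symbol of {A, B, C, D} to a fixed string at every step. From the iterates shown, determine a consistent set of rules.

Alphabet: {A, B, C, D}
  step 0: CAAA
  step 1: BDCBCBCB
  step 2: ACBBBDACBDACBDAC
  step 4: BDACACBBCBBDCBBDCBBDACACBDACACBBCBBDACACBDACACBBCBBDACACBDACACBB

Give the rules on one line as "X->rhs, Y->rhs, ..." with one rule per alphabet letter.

  step 1 ⇒ step 2: BDCBCBCB ⇒ AC·BB·BD·AC·BD·AC·BD·AC
    B ↦ AC
    C ↦ BD
    D ↦ BB
  step 0 ⇒ step 1: CAAA ⇒ BD·CB·CB·CB
    A ↦ CB

A->CB, B->AC, C->BD, D->BB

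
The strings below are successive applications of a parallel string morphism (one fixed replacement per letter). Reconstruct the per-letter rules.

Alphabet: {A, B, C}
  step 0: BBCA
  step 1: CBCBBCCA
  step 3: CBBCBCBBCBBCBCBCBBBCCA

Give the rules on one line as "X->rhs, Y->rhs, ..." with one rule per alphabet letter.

A->CCA, B->CB, C->B

  step 0 ⇒ step 1: BBCA ⇒ CB·CB·B·CCA
    A ↦ CCA
    B ↦ CB
    C ↦ B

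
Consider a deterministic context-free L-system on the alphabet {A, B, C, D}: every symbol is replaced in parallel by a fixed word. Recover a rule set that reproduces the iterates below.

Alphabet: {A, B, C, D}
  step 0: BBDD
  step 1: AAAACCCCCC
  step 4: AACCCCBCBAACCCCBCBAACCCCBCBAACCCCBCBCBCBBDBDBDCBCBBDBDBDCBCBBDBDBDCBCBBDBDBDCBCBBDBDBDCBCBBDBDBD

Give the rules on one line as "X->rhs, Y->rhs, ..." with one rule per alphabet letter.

  step 0 ⇒ step 1: BBDD ⇒ AA·AA·CCC·CCC
    B ↦ AA
    D ↦ CCC
    A ↦ CB  (constrained at step 1)
    C ↦ BD  (constrained at step 1)

A->CB, B->AA, C->BD, D->CCC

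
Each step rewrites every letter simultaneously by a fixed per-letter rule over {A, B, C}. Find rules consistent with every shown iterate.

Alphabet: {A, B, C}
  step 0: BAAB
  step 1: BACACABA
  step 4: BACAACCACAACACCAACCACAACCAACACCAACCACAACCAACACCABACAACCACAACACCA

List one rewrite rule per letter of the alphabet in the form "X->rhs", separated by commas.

A->CA, B->BA, C->AC

  step 0 ⇒ step 1: BAAB ⇒ BA·CA·CA·BA
    A ↦ CA
    B ↦ BA
    C ↦ AC  (constrained at step 1)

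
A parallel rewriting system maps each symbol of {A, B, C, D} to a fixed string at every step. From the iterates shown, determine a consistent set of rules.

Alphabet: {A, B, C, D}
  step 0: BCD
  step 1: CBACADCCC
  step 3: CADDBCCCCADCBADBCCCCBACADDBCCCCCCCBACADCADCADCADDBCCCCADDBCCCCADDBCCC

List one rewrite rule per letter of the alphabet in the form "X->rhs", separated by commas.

  step 0 ⇒ step 1: BCD ⇒ CBA·CAD·CCC
    B ↦ CBA
    C ↦ CAD
    D ↦ CCC
    A ↦ DB  (constrained at step 1)

A->DB, B->CBA, C->CAD, D->CCC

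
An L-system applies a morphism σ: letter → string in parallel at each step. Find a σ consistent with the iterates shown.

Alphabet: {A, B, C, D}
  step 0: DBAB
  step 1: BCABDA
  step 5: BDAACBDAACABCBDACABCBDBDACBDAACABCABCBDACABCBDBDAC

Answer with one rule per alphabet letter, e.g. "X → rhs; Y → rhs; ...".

  step 0 ⇒ step 1: DBAB ⇒ BC·A·BD·A
    A ↦ BD
    B ↦ A
    D ↦ BC
    C ↦ AC  (constrained at step 1)

A->BD, B->A, C->AC, D->BC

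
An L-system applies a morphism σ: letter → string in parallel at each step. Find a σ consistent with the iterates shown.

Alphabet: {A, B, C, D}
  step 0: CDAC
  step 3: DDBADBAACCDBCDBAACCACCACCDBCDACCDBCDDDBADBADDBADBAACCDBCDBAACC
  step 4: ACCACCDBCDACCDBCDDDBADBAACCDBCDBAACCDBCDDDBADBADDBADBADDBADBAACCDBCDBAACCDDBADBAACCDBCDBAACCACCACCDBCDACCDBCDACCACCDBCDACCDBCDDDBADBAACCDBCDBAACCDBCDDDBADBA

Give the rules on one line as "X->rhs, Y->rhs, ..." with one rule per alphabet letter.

  step 3 ⇒ step 4: DDBADBAACCDBCDBAACCACCACCDBCDACCDBCDDDBADBADDBADBAACCDBCDBAACC ⇒ ACC·ACC·DBC·D·ACC·DBC·D·D·DBA·DBA·ACC·DBC·DBA·ACC·DBC·D·D·DBA·DBA·D·DBA·DBA·D·DBA·DBA·ACC·DBC·DBA·ACC·D·DBA·DBA·ACC·DBC·DBA·ACC·ACC·ACC·DBC·D·ACC·DBC·D·ACC·ACC·DBC·D·ACC·DBC·D·D·DBA·DBA·ACC·DBC·DBA·ACC·DBC·D·D·DBA·DBA
    A ↦ D
    B ↦ DBC
    C ↦ DBA
    D ↦ ACC

A->D, B->DBC, C->DBA, D->ACC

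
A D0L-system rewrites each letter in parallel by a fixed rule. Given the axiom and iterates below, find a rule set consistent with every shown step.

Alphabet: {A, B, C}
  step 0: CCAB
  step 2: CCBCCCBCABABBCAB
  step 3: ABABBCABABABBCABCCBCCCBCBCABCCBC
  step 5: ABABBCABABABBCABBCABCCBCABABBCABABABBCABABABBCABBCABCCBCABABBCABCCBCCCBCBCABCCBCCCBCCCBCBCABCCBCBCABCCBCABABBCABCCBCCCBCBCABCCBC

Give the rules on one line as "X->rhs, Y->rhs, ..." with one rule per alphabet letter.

  step 2 ⇒ step 3: CCBCCCBCABABBCAB ⇒ AB·AB·BC·AB·AB·AB·BC·AB·CC·BC·CC·BC·BC·AB·CC·BC
    A ↦ CC
    B ↦ BC
    C ↦ AB

A->CC, B->BC, C->AB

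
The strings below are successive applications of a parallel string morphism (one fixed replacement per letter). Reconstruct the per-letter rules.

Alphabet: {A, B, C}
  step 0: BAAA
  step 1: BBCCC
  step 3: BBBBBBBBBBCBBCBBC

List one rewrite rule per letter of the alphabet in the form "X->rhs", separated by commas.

  step 0 ⇒ step 1: BAAA ⇒ BB·C·C·C
    A ↦ C
    B ↦ BB
    C ↦ BA  (constrained at step 1)

A->C, B->BB, C->BA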